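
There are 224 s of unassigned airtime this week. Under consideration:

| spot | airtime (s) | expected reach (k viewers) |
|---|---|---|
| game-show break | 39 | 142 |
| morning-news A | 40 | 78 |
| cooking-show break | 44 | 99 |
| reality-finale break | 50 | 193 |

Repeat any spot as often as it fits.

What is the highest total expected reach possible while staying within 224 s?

812

A density-first pass picks 4×reality-finale break — 772 at 200 s.
The 100 s tied up in 2×reality-finale break is better spent on 3×game-show break — total rises to 812 (217 s).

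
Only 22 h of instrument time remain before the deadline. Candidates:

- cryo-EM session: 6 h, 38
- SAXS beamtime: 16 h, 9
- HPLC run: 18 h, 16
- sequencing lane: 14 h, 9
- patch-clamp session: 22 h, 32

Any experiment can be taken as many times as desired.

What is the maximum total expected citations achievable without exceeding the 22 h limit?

3×cryo-EM session uses 18 of the 22 h and totals 114.
No other feasible combination exceeds 114.

114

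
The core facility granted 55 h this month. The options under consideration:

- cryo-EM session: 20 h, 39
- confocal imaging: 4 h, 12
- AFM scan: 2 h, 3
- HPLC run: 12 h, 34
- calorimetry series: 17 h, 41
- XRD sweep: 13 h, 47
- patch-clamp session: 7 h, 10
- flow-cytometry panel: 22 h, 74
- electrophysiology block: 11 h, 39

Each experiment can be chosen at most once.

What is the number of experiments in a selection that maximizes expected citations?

5

Optimal total is 175.
confocal imaging + AFM scan + XRD sweep + flow-cytometry panel + electrophysiology block hits 175 at 52 h.
Every optimal selection uses 5 experiments.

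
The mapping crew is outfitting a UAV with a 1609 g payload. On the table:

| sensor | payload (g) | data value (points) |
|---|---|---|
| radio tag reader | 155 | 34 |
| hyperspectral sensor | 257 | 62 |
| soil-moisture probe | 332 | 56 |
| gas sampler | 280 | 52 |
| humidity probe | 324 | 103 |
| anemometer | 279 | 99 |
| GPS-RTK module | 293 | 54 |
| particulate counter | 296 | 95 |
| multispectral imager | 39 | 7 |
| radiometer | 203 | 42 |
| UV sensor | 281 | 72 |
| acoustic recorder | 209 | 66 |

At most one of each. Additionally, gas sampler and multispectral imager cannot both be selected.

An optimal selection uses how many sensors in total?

Optimal total is 477.
For example humidity probe + anemometer + particulate counter + radiometer + UV sensor + acoustic recorder achieves it, using 1592 g.
All optima have 6 sensors.

6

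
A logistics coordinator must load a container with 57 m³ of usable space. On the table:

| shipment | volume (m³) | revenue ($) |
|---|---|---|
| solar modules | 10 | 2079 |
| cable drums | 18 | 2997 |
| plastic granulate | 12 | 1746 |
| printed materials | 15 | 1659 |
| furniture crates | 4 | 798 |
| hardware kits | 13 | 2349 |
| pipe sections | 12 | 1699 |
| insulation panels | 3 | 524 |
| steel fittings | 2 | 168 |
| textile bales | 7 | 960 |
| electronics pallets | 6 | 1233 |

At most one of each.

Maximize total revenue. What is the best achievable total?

The ratio ordering already packs tightly: solar modules + cable drums + furniture crates + hardware kits + insulation panels + steel fittings + electronics pallets, 56 m³, 10148.
Every other selection either busts 57 m³ or fails to beat 10148.

10148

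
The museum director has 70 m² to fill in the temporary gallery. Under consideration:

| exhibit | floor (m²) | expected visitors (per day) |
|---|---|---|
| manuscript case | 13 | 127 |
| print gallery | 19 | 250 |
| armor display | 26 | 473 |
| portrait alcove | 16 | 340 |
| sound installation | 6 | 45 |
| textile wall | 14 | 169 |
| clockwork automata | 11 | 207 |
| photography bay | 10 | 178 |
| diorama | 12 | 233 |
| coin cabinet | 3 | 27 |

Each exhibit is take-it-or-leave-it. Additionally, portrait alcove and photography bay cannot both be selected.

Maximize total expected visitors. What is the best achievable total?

1280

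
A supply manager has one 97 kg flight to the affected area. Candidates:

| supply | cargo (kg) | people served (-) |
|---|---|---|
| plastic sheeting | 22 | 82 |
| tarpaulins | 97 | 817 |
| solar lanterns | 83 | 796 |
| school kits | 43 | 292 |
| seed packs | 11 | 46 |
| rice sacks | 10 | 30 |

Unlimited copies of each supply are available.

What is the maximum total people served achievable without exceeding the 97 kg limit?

By people served per kg: solar lanterns 9.59, tarpaulins 8.42, school kits 6.79 lead.
Solar lanterns + seed packs uses 94 of the 97 kg and totals 842.
Every other selection either busts 97 kg or fails to beat 842.

842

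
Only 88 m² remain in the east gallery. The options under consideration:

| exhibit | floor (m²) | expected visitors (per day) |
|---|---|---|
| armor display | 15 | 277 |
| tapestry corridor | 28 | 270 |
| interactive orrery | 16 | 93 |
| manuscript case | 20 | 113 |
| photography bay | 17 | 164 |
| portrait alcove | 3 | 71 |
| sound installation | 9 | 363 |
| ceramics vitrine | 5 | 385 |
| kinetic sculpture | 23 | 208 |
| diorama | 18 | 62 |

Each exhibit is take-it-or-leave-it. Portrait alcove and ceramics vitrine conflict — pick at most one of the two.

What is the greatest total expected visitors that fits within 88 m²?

Armor display + tapestry corridor + sound installation + ceramics vitrine + kinetic sculpture uses 80 of the 88 m² and totals 1503.

1503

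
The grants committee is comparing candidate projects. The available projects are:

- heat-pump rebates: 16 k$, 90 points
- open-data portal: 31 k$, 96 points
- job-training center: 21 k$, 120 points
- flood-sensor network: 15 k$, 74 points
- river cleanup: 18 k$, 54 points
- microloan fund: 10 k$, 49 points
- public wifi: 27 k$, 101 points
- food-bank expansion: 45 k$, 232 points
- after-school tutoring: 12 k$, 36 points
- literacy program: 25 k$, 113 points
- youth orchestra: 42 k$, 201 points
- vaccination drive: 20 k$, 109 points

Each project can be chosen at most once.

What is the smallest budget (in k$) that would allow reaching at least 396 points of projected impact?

76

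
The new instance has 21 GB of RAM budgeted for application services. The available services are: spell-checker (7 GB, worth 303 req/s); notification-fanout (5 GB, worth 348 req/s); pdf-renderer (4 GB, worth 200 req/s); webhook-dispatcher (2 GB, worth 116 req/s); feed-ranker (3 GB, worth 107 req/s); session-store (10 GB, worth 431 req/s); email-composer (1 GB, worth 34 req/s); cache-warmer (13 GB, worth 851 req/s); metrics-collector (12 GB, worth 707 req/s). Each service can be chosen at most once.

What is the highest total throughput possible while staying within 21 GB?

The ratio ordering already packs tightly: notification-fanout + webhook-dispatcher + email-composer + cache-warmer, 21 GB, 1349.
An exhaustive check of the 512 subsets confirms 1349.

1349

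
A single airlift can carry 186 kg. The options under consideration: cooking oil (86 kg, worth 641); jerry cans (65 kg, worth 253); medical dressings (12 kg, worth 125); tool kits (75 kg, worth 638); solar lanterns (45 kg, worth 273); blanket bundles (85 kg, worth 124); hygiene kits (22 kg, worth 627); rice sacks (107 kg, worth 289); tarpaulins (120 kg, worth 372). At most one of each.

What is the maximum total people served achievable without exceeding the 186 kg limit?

Density check — hygiene kits 28.50, medical dressings 10.42, tool kits 8.51 are the best per kg.
Filling by ratio: medical dressings + tool kits + solar lanterns + hygiene kits for 1663, with 32 kg left unused.
Dropping medical dressings and solar lanterns frees 57 kg; slotting in cooking oil (86 kg) lifts the total to 1906 at 183 kg.
The closest alternative, cooking oil + medical dressings + solar lanterns + hygiene kits, reaches only 1666.

1906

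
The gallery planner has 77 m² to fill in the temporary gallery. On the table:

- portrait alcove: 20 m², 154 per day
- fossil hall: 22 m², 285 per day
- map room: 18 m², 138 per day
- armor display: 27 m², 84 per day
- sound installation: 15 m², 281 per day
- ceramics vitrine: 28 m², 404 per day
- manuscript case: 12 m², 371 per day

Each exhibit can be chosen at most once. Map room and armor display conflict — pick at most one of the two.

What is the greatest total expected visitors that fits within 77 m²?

1341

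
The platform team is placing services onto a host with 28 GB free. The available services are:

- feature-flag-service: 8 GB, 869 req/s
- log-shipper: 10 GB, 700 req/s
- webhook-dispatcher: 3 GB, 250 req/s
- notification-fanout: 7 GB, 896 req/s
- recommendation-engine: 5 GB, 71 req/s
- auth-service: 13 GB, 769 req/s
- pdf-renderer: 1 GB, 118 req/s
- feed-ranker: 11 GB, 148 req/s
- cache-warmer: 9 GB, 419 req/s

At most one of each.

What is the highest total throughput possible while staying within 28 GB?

2715

A density-first pass picks feature-flag-service + webhook-dispatcher + notification-fanout + pdf-renderer + cache-warmer — 2552 at 28 GB.
Replace pdf-renderer and cache-warmer with log-shipper: the trade gains 163 net, giving 2715 at 28 GB.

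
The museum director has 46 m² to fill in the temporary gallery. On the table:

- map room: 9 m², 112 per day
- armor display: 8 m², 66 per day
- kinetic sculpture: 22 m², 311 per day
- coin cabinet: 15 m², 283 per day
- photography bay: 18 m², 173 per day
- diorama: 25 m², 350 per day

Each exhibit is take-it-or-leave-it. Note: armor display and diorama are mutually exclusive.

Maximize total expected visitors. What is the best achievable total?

Density check — coin cabinet 18.87, kinetic sculpture 14.14, diorama 14.00, map room 12.44 are the best per m².
Map room + kinetic sculpture + coin cabinet uses 46 of the 46 m² and totals 706.
The closest alternative, armor display + kinetic sculpture + coin cabinet, reaches only 660.

706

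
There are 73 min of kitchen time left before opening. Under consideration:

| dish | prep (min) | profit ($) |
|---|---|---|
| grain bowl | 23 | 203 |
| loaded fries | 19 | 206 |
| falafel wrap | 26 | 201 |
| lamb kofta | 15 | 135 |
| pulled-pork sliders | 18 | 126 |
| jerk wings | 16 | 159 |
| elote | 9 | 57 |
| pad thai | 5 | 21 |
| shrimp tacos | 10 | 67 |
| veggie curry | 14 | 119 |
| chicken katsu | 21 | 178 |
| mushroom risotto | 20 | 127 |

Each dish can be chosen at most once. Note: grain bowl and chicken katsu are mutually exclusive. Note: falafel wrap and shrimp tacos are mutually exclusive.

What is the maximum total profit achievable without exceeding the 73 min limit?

703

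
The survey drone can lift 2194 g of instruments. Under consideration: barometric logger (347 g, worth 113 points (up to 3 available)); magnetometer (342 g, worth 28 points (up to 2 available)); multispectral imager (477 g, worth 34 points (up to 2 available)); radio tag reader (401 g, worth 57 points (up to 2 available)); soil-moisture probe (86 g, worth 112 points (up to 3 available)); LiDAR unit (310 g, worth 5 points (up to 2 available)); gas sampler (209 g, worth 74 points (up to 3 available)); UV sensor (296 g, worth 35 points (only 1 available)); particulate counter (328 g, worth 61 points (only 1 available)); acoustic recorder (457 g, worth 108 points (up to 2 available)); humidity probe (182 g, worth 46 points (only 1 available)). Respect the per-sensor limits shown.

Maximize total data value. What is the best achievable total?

3×barometric logger + 3×soil-moisture probe + 3×gas sampler + humidity probe uses 2108 of the 2194 g and totals 943.
Nothing else within 2194 g beats 943.

943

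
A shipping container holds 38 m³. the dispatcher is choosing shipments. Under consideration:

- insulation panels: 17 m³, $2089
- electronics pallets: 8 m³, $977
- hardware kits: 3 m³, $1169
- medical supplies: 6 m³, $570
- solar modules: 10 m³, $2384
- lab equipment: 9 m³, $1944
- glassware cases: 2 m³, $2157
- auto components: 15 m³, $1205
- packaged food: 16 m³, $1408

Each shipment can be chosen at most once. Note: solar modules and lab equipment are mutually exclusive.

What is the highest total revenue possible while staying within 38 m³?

8369

Taking insulation panels + hardware kits + medical supplies + solar modules + glassware cases: 38 m³ used, 8369 in revenue.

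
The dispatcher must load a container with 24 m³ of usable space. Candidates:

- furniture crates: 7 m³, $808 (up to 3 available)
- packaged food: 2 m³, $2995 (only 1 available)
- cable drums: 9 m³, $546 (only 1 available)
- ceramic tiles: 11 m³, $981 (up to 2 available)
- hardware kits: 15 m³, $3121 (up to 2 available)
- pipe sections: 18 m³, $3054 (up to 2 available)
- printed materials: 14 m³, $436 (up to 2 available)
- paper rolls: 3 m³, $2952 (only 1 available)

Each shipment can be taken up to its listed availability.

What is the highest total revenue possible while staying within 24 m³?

9068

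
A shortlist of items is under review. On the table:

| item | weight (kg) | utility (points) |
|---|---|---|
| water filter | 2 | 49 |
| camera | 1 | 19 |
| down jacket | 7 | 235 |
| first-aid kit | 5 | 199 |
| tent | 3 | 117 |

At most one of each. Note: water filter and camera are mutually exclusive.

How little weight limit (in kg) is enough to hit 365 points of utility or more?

Minimise kg subject to total utility ≥ 365.
water filter + first-aid kit + tent reaches 365 using 10 kg.
Below 10 kg the best achievable stays under 365.

10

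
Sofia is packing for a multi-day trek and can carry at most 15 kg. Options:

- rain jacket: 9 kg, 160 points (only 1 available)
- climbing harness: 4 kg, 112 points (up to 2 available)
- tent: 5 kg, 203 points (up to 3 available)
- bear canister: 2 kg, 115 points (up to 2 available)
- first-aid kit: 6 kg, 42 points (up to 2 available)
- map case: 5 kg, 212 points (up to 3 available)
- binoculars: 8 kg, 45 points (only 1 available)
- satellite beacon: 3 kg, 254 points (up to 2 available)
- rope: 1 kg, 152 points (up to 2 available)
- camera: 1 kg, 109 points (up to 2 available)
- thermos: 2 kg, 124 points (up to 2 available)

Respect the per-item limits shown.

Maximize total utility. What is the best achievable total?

Taking the top-ratio items first gives 2×satellite beacon + 2×rope + 2×camera + 2×thermos for 1278 (14 kg).
The 1 kg tied up in camera is better spent on bear canister — total rises to 1284 (15 kg).

1284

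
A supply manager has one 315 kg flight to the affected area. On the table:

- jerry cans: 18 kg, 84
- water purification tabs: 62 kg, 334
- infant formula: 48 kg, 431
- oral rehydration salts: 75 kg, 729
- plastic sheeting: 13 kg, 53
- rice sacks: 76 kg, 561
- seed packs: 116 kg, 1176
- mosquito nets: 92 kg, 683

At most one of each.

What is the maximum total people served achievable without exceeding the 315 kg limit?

2897

Ranking by ratio (people served/kg): seed packs 10.14, oral rehydration salts 9.72, infant formula 8.98.
Taking infant formula + oral rehydration salts + rice sacks + seed packs: 315 kg used, 2897 in people served.
An exhaustive check of the 256 subsets confirms 2897.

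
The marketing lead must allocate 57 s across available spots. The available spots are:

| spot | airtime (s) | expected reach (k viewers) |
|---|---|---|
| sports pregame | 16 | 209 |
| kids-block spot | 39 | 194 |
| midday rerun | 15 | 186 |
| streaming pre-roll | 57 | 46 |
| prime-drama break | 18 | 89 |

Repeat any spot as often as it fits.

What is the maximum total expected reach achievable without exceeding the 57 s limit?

The ratio ordering already packs tightly: 3×sports pregame, 48 s, 627.

627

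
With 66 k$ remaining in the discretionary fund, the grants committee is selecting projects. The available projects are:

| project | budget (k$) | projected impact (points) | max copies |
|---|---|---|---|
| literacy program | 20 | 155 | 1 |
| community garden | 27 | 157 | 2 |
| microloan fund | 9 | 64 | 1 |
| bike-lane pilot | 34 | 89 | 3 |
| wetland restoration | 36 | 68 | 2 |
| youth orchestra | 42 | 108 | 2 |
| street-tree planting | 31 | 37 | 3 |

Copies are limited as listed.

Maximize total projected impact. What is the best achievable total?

378

A density-first pass picks literacy program + community garden + microloan fund — 376 at 56 k$.
The 20 k$ tied up in literacy program is better spent on community garden — total rises to 378 (63 k$).
Nothing else within 66 k$ beats 378.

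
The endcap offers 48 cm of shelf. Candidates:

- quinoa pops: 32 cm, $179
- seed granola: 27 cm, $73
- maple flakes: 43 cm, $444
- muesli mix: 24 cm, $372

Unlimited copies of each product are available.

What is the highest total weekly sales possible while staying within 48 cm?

Best packing: 2×muesli mix — 48 cm, 744 total.

744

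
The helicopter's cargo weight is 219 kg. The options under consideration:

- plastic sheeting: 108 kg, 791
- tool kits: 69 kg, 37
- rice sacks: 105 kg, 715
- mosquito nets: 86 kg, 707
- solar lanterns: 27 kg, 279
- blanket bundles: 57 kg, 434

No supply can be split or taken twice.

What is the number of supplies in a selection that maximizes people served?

Optimal total is 1701.
rice sacks + mosquito nets + solar lanterns hits 1701 at 218 kg.
Any selection reaching 1701 contains exactly 3 supplies.

3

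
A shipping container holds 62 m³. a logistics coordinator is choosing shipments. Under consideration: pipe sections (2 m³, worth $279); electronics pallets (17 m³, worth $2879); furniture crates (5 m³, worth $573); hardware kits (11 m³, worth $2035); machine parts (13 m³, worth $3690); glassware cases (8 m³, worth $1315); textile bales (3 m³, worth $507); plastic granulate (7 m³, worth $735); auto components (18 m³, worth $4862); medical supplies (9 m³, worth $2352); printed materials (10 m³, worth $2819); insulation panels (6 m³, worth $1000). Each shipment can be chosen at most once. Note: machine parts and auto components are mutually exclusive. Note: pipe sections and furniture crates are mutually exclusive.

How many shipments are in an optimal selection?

Optimal total is 14383.
One optimal bundle: hardware kits + glassware cases + auto components + medical supplies + printed materials + insulation panels (62 m³).
Every optimal selection uses 6 shipments.

6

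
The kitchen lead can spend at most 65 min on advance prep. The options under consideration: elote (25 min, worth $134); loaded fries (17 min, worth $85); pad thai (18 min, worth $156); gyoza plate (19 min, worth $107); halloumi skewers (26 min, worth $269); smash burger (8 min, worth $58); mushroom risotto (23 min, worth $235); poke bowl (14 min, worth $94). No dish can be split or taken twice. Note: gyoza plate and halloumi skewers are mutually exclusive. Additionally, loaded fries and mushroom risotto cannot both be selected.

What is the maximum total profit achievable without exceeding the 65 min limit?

598

The ratio heuristic lands on halloumi skewers + smash burger + mushroom risotto (562) but leaves 8 min idle.
The 8 min tied up in smash burger is better spent on poke bowl — total rises to 598 (63 min).
The closest alternative, halloumi skewers + smash burger + mushroom risotto, reaches only 562.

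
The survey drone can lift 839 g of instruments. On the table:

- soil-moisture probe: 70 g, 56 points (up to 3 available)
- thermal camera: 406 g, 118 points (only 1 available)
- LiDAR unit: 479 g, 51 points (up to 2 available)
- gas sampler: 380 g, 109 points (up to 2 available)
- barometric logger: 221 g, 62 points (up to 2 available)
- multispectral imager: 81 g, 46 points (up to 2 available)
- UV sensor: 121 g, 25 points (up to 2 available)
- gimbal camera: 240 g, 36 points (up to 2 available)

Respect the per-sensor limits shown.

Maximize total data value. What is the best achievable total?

Filling by ratio: 3×soil-moisture probe + thermal camera + 2×multispectral imager for 378, with 61 g left unused.
Replace thermal camera with 2×barometric logger: the trade gains 6 net, giving 384 at 814 g.
Every other selection either busts 839 g or exceeds an availability limit or fails to beat 384.

384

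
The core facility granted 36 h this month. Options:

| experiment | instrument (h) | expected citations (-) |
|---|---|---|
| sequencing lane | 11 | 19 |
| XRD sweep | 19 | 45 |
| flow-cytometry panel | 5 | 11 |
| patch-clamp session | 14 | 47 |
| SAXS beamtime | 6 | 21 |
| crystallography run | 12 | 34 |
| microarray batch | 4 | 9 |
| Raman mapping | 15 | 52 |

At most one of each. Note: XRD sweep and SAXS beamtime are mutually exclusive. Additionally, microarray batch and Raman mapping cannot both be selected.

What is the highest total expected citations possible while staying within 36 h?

By expected citations per h: SAXS beamtime 3.50, Raman mapping 3.47, patch-clamp session 3.36, crystallography run 2.83 lead.
Best packing: patch-clamp session + SAXS beamtime + Raman mapping — 35 h, 120 total.
The spare 1 h is too small for any remaining experiment, and no feasible exchange beats 120.

120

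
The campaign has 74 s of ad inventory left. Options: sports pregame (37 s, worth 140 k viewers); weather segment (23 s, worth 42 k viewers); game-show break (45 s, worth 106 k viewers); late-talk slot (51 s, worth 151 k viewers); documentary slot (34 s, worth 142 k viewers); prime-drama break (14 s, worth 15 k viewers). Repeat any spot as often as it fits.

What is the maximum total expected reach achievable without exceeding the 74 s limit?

284

Ranking by ratio (expected reach/s): documentary slot 4.18, sports pregame 3.78, late-talk slot 2.96.
The ratio ordering already packs tightly: 2×documentary slot, 68 s, 284.
Nothing else within 74 s beats 284.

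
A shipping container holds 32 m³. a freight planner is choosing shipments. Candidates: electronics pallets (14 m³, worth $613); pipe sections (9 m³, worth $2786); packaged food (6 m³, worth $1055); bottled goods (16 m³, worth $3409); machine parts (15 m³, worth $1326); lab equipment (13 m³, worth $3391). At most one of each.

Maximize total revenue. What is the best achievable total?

Greedy by ratio would take pipe sections + packaged food + lab equipment: 28 m³ used, total 7232.
Replace lab equipment with bottled goods: the trade gains 18 net, giving 7250 at 31 m³.
The spare 1 m³ is too small for any remaining shipment, and no exchange beats 7250.

7250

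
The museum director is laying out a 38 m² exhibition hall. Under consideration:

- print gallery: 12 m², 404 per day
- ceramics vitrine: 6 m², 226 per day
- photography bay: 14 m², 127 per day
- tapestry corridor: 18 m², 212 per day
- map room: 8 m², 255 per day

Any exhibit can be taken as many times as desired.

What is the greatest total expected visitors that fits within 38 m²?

1385

Greedy by ratio would take 6×ceramics vitrine: 36 m² used, total 1356.
The 6 m² tied up in ceramics vitrine is better spent on map room — total rises to 1385 (38 m²).
Nothing else within 38 m² beats 1385.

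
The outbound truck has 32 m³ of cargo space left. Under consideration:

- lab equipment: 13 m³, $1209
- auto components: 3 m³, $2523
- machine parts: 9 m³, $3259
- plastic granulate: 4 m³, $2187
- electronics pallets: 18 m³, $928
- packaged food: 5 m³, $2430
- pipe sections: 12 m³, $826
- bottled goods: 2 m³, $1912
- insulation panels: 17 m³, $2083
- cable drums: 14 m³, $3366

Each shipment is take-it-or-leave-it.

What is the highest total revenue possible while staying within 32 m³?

13247

By revenue per m³: bottled goods 956.00, auto components 841.00, plastic granulate 546.75, packaged food 486.00 lead.
A density-first pass picks auto components + machine parts + plastic granulate + packaged food + bottled goods — 12311 at 23 m³.
The 5 m³ tied up in packaged food is better spent on cable drums — total rises to 13247 (32 m³).
That's the maximum — no swap from here does better than 13247.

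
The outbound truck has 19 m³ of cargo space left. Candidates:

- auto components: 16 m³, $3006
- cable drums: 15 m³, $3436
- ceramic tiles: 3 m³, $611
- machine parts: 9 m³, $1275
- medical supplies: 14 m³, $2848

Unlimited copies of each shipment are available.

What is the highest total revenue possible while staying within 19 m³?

Density check — cable drums 229.07, ceramic tiles 203.67, medical supplies 203.43 are the best per m³.
Cable drums + ceramic tiles uses 18 of the 19 m³ and totals 4047.
That's the maximum — no swap from here does better than 4047.

4047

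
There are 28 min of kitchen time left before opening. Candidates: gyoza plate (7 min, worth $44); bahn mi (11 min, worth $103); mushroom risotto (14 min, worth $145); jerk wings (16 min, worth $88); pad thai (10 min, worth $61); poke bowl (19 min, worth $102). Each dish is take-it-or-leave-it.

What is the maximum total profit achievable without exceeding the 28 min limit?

248

Bahn mi + mushroom risotto uses 25 of the 28 min and totals 248.
The closest alternative, gyoza plate + bahn mi + pad thai, reaches only 208.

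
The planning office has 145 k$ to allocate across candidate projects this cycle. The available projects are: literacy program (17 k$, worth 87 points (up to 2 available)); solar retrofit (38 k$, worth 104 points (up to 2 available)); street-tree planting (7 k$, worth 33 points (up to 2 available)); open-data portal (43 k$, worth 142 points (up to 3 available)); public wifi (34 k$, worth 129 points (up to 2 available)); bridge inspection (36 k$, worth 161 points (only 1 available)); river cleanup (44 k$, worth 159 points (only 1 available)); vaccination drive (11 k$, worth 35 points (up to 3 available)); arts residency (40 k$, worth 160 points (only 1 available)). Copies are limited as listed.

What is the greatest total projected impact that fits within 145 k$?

626

A density-first pass picks 2×literacy program + 2×street-tree planting + bridge inspection + vaccination drive + arts residency — 596 at 135 k$.
Dropping street-tree planting and vaccination drive and arts residency frees 58 k$; slotting in 2×public wifi (68 k$) lifts the total to 626 at 145 k$.
Nothing else within 145 k$ beats 626.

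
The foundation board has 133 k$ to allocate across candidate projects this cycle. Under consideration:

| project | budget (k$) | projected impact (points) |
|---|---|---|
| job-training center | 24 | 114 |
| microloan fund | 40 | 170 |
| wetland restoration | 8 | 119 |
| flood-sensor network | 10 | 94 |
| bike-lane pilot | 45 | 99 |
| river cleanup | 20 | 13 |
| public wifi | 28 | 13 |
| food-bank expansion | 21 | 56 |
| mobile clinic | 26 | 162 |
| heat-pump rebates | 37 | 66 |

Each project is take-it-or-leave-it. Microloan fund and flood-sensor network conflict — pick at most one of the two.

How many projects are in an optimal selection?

5

The maximum projected impact within 133 k$ is 621.
For example job-training center + microloan fund + wetland restoration + food-bank expansion + mobile clinic achieves it, using 119 k$.
Any selection reaching 621 contains exactly 5 projects.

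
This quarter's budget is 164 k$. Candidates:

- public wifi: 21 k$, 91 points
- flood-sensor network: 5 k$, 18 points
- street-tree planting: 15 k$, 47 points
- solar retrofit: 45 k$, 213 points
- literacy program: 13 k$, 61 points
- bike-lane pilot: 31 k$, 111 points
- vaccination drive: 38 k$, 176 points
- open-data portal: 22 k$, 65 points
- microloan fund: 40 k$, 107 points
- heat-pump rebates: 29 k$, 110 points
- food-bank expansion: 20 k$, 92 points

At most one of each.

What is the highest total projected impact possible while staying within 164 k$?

716

Density check — solar retrofit 4.73, literacy program 4.69, vaccination drive 4.63, food-bank expansion 4.60 are the best per k$.
A density-first pass picks public wifi + flood-sensor network + street-tree planting + solar retrofit + literacy program + vaccination drive + food-bank expansion — 698 at 157 k$.
The 15 k$ tied up in street-tree planting is better spent on open-data portal — total rises to 716 (164 k$).
An exhaustive check of the 2048 subsets confirms 716.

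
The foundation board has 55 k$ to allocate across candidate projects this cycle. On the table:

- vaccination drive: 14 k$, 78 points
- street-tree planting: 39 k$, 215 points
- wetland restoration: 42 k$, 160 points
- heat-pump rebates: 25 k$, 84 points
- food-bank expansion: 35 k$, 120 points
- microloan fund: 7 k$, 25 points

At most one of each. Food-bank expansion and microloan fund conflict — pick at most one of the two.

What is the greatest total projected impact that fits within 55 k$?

293

Vaccination drive + street-tree planting uses 53 of the 55 k$ and totals 293.
No other feasible combination exceeds 293.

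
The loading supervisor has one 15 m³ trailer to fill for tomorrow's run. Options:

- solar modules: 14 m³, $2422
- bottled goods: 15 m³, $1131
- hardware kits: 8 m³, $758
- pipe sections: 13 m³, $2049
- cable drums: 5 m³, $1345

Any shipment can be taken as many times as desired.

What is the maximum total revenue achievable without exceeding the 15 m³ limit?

Best packing: 3×cable drums — 15 m³, 4035 total.

4035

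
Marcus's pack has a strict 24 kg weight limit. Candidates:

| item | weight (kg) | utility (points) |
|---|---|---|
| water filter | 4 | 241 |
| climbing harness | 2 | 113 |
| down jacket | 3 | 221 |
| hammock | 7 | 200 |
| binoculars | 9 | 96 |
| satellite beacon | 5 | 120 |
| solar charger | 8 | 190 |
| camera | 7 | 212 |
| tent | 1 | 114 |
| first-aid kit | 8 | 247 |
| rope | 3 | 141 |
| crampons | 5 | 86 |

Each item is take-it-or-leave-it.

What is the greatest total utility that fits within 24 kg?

Ranking by ratio (utility/kg): tent 114.00, down jacket 73.67, water filter 60.25, climbing harness 56.50.
The ratio heuristic lands on water filter + climbing harness + down jacket + tent + first-aid kit + rope (1077) but leaves 3 kg idle.
Dropping first-aid kit and rope frees 11 kg; slotting in hammock + camera (14 kg) lifts the total to 1101 at 24 kg.
That's the maximum — no swap from here does better than 1101.

1101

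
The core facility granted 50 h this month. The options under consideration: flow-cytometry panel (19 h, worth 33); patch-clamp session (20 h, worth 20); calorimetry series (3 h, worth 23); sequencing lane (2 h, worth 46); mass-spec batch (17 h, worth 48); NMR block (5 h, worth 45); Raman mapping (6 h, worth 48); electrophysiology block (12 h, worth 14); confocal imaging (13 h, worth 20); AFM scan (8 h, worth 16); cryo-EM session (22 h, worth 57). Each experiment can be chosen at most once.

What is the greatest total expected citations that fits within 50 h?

235

Ranking by ratio (expected citations/h): sequencing lane 23.00, NMR block 9.00, Raman mapping 8.00, calorimetry series 7.67.
The ratio heuristic lands on calorimetry series + sequencing lane + mass-spec batch + NMR block + Raman mapping + AFM scan (226) but leaves 9 h idle.
Dropping mass-spec batch frees 17 h; slotting in cryo-EM session (22 h) lifts the total to 235 at 46 h.
The spare 4 h is too small for any remaining experiment, and no exchange beats 235.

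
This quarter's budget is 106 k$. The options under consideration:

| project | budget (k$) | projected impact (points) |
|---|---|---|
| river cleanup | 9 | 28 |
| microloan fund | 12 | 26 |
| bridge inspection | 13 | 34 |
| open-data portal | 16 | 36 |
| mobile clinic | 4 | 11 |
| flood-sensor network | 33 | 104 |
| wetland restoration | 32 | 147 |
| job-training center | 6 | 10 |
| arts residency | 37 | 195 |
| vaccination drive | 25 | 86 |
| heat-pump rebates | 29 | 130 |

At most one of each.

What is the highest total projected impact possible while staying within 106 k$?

483

Mobile clinic + wetland restoration + arts residency + heat-pump rebates uses 102 of the 106 k$ and totals 483.
That's the maximum — no swap from here does better than 483.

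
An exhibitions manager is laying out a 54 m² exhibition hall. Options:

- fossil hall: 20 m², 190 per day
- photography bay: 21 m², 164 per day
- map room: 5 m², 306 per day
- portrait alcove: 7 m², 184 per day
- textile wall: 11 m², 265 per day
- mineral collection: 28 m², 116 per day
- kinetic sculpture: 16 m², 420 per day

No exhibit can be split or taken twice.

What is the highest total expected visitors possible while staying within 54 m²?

1181

The ratio heuristic lands on map room + portrait alcove + textile wall + kinetic sculpture (1175) but leaves 15 m² idle.
Dropping portrait alcove frees 7 m²; slotting in fossil hall (20 m²) lifts the total to 1181 at 52 m².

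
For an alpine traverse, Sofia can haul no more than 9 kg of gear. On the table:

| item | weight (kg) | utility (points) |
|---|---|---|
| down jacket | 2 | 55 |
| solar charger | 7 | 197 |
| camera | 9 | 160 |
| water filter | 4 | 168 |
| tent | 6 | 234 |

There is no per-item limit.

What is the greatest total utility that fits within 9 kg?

336

Taking 2×water filter: 8 kg used, 336 in utility.
Nothing else within 9 kg beats 336.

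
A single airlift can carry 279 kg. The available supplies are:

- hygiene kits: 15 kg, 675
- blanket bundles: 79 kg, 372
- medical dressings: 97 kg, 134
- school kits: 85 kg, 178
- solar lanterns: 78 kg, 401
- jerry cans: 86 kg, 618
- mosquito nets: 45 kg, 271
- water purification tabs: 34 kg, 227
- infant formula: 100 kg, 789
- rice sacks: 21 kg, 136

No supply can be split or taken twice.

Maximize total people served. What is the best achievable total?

2489

The ratio heuristic lands on hygiene kits + jerry cans + water purification tabs + infant formula + rice sacks (2445) but leaves 23 kg idle.
Replace water purification tabs with mosquito nets: the trade gains 44 net, giving 2489 at 267 kg.
Every other selection either busts 279 kg or fails to beat 2489.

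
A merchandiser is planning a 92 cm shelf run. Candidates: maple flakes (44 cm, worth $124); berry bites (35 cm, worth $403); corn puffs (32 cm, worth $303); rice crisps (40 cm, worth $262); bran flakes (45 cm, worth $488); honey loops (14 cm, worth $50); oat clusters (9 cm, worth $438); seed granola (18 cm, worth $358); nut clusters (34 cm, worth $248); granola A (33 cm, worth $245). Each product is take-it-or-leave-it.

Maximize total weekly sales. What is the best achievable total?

Taking the top-ratio products first gives berry bites + honey loops + oat clusters + seed granola for 1249 (76 cm).
The 49 cm tied up in berry bites and honey loops is better spent on corn puffs + granola A — total rises to 1344 (92 cm).

1344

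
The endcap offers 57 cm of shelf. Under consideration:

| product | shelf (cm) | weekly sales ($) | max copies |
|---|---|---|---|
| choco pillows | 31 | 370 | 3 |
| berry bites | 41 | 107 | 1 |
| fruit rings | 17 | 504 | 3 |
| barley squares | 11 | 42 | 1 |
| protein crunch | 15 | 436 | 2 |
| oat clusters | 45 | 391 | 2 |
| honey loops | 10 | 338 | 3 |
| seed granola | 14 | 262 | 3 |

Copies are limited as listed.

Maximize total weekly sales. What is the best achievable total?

The ratio heuristic lands on fruit rings + 3×honey loops (1518) but leaves 10 cm idle.
Dropping 2×honey loops frees 20 cm; slotting in 2×protein crunch (30 cm) lifts the total to 1714 at 57 cm.
Nothing else within 57 cm beats 1714.

1714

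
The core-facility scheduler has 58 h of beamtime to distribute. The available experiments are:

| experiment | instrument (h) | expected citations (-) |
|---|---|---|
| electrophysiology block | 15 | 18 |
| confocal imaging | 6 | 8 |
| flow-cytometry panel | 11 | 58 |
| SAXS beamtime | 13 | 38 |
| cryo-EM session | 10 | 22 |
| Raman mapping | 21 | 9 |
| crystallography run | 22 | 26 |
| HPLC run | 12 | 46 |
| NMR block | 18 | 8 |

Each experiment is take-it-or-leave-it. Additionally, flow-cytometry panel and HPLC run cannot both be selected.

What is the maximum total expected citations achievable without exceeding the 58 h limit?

144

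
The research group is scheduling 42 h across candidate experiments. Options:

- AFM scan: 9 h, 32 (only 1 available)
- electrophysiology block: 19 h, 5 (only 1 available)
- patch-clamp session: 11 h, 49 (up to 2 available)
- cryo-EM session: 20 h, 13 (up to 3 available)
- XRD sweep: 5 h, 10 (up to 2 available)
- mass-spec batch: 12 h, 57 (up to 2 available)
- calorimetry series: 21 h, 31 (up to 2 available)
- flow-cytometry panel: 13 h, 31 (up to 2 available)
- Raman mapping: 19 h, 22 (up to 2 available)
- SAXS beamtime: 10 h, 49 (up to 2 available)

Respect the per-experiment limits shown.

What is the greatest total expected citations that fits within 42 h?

Filling by ratio: AFM scan + mass-spec batch + 2×SAXS beamtime for 187, with 1 h left unused.
The 21 h tied up in AFM scan and mass-spec batch is better spent on 2×patch-clamp session — total rises to 196 (42 h).

196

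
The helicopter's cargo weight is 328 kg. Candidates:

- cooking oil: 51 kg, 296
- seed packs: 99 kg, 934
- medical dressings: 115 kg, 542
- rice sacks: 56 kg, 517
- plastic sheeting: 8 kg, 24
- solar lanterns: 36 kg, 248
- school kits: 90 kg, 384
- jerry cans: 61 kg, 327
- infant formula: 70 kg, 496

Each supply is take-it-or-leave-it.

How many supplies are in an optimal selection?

5

Optimal total is 2522.
For example seed packs + rice sacks + solar lanterns + jerry cans + infant formula achieves it, using 322 kg.
Any selection reaching 2522 contains exactly 5 supplies.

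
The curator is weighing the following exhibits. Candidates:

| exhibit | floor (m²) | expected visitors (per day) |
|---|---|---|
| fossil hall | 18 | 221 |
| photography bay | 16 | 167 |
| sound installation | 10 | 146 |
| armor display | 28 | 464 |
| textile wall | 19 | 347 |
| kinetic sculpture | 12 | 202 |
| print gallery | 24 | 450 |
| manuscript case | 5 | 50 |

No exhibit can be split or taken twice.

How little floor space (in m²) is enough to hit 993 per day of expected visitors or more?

Need the lightest bundle worth ≥ 993.
Taking textile wall + kinetic sculpture + print gallery gives 999 (≥ 993) for 55 m².
No combination under 55 m² hits 993.

55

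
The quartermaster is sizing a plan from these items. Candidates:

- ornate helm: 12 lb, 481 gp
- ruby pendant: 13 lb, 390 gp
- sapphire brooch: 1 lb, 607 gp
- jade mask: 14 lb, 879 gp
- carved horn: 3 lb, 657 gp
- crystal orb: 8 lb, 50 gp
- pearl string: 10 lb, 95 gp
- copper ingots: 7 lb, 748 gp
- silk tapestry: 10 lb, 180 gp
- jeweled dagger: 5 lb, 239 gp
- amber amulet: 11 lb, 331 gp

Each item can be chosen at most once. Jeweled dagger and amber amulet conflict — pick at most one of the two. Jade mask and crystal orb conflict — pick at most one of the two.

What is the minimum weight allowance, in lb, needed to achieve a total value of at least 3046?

Minimise lb subject to total value ≥ 3046.
sapphire brooch + jade mask + carved horn + copper ingots + jeweled dagger: 3130 value at 30 lb.
No combination under 30 lb hits 3046.

30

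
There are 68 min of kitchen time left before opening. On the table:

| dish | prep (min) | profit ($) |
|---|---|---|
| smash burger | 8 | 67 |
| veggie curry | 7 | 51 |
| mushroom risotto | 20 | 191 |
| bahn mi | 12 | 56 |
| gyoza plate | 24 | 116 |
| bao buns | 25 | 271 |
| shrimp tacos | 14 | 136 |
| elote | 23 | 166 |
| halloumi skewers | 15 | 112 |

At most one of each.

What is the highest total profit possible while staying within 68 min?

665

By profit per min: bao buns 10.84, shrimp tacos 9.71, mushroom risotto 9.55 lead.
Smash burger + mushroom risotto + bao buns + shrimp tacos uses 67 of the 68 min and totals 665.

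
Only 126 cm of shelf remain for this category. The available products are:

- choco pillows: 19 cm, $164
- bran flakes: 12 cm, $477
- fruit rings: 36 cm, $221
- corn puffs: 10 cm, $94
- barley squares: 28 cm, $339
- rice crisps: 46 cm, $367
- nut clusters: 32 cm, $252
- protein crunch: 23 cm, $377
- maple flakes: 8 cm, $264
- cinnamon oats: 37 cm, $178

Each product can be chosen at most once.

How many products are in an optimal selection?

6

Best achievable weekly sales is 1873.
choco pillows + bran flakes + barley squares + nut clusters + protein crunch + maple flakes hits 1873 at 122 cm.
Every optimal selection uses 6 products.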